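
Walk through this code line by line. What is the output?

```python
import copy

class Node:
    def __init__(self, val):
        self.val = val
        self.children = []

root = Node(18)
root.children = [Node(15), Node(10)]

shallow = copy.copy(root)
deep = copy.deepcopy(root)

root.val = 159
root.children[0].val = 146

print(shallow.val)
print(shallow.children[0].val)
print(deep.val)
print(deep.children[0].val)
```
18
146
18
15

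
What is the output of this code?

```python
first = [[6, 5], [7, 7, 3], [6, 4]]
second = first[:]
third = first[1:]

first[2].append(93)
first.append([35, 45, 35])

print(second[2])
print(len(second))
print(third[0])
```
[6, 4, 93]
3
[7, 7, 3]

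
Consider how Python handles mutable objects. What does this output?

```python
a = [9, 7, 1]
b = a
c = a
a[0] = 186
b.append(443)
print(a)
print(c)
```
[186, 7, 1, 443]
[186, 7, 1, 443]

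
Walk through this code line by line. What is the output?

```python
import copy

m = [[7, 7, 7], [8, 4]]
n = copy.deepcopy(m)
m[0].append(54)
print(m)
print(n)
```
[[7, 7, 7, 54], [8, 4]]
[[7, 7, 7], [8, 4]]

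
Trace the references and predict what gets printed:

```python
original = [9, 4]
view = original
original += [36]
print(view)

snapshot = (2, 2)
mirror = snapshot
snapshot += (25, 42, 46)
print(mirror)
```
[9, 4, 36]
(2, 2)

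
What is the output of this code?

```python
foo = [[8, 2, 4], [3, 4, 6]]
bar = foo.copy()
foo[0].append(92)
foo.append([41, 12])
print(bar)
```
[[8, 2, 4, 92], [3, 4, 6]]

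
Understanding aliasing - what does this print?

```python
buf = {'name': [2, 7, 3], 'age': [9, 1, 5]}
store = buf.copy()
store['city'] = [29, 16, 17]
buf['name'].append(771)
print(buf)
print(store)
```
{'name': [2, 7, 3, 771], 'age': [9, 1, 5]}
{'name': [2, 7, 3, 771], 'age': [9, 1, 5], 'city': [29, 16, 17]}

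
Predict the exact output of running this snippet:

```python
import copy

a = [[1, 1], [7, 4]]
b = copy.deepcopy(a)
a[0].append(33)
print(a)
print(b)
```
[[1, 1, 33], [7, 4]]
[[1, 1], [7, 4]]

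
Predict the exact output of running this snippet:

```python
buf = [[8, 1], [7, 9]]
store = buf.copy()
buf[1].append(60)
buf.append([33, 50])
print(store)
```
[[8, 1], [7, 9, 60]]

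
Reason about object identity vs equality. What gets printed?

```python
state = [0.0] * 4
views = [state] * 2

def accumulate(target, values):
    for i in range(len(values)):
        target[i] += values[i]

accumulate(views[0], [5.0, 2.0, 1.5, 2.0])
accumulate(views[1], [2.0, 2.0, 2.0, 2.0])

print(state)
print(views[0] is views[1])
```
[7.0, 4.0, 3.5, 4.0]
True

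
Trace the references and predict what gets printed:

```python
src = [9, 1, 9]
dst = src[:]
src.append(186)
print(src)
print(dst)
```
[9, 1, 9, 186]
[9, 1, 9]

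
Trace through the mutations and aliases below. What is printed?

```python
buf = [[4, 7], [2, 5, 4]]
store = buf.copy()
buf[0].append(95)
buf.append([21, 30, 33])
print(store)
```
[[4, 7, 95], [2, 5, 4]]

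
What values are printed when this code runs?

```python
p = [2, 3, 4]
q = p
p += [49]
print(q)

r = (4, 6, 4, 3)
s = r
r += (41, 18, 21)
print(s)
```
[2, 3, 4, 49]
(4, 6, 4, 3)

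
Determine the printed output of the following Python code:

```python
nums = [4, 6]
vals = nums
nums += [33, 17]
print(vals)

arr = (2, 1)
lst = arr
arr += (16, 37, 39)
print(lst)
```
[4, 6, 33, 17]
(2, 1)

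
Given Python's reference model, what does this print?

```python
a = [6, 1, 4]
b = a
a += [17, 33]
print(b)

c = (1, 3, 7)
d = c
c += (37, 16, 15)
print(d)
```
[6, 1, 4, 17, 33]
(1, 3, 7)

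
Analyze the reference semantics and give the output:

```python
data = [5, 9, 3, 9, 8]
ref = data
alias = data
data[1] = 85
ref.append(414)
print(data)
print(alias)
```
[5, 85, 3, 9, 8, 414]
[5, 85, 3, 9, 8, 414]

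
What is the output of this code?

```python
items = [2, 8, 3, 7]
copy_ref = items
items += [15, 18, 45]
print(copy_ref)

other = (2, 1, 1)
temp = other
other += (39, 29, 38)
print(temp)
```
[2, 8, 3, 7, 15, 18, 45]
(2, 1, 1)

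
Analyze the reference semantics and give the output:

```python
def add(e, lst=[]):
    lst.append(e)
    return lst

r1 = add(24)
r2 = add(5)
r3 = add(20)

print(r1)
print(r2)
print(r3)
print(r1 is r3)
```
[24, 5, 20]
[24, 5, 20]
[24, 5, 20]
True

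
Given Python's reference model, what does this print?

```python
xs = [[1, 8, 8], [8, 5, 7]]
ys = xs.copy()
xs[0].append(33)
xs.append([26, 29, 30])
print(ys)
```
[[1, 8, 8, 33], [8, 5, 7]]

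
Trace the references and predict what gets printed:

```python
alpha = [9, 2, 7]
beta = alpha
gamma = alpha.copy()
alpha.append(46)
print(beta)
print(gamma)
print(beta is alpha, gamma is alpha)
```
[9, 2, 7, 46]
[9, 2, 7]
True False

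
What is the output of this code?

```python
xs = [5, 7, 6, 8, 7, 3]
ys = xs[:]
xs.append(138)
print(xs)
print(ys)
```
[5, 7, 6, 8, 7, 3, 138]
[5, 7, 6, 8, 7, 3]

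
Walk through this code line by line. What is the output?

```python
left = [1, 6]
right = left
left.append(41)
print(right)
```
[1, 6, 41]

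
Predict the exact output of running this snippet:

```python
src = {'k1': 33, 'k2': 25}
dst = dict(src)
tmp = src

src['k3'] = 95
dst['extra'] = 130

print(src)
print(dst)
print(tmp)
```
{'k1': 33, 'k2': 25, 'k3': 95}
{'k1': 33, 'k2': 25, 'extra': 130}
{'k1': 33, 'k2': 25, 'k3': 95}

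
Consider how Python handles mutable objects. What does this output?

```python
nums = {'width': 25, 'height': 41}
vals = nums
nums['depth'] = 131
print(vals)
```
{'width': 25, 'height': 41, 'depth': 131}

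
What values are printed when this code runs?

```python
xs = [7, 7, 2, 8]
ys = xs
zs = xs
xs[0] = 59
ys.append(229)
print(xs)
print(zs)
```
[59, 7, 2, 8, 229]
[59, 7, 2, 8, 229]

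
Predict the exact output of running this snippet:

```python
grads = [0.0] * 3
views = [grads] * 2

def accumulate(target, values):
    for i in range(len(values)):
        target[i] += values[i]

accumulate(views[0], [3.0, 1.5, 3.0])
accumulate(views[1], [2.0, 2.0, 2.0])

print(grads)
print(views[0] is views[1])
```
[5.0, 3.5, 5.0]
True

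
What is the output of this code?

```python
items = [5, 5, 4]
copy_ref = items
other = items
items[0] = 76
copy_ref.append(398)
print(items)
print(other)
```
[76, 5, 4, 398]
[76, 5, 4, 398]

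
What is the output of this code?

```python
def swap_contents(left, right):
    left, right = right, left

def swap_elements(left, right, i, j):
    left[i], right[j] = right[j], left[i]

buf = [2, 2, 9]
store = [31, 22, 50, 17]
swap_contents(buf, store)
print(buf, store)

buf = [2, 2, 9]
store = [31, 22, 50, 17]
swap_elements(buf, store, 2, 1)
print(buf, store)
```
[2, 2, 9] [31, 22, 50, 17]
[2, 2, 22] [31, 9, 50, 17]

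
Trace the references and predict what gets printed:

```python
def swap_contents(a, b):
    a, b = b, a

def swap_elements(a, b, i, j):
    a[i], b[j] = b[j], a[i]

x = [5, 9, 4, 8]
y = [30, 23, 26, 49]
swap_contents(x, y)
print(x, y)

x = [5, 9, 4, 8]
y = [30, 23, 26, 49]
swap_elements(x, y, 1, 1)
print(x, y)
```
[5, 9, 4, 8] [30, 23, 26, 49]
[5, 23, 4, 8] [30, 9, 26, 49]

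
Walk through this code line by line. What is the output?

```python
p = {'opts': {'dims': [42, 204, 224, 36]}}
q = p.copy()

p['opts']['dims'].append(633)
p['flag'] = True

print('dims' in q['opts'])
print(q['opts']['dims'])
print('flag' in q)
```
True
[42, 204, 224, 36, 633]
False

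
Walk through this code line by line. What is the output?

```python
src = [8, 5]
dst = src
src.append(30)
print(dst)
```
[8, 5, 30]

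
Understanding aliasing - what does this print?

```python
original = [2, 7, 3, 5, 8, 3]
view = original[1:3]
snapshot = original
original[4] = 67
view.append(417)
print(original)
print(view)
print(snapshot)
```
[2, 7, 3, 5, 67, 3]
[7, 3, 417]
[2, 7, 3, 5, 67, 3]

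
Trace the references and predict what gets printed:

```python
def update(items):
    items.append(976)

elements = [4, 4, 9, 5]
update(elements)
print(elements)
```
[4, 4, 9, 5, 976]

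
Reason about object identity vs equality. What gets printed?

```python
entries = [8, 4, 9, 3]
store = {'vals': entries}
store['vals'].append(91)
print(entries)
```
[8, 4, 9, 3, 91]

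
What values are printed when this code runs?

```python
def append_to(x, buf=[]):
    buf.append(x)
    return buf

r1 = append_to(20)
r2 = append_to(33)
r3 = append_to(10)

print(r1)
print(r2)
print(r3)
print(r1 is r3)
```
[20, 33, 10]
[20, 33, 10]
[20, 33, 10]
True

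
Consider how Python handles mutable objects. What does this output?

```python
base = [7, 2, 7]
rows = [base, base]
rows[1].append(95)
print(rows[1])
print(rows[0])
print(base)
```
[7, 2, 7, 95]
[7, 2, 7, 95]
[7, 2, 7, 95]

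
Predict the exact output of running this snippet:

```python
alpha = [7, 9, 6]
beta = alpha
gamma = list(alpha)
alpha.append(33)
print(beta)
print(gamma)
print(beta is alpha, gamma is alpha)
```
[7, 9, 6, 33]
[7, 9, 6]
True False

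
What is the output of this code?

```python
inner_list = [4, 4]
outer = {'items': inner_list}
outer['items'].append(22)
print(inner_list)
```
[4, 4, 22]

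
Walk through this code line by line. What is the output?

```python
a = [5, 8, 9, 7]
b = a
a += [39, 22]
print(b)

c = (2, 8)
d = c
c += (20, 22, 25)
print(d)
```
[5, 8, 9, 7, 39, 22]
(2, 8)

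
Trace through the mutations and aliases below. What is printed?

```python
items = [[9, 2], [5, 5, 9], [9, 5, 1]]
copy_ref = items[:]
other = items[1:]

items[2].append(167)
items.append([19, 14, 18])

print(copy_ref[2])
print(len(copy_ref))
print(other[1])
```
[9, 5, 1, 167]
3
[9, 5, 1, 167]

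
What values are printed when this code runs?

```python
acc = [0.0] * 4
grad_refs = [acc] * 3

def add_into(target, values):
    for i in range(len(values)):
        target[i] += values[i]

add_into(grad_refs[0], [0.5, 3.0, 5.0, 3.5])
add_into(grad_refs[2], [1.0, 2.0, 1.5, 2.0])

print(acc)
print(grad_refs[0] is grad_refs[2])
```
[1.5, 5.0, 6.5, 5.5]
True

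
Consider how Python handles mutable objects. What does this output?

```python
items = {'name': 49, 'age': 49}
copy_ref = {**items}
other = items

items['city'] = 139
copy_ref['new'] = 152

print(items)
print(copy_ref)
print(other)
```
{'name': 49, 'age': 49, 'city': 139}
{'name': 49, 'age': 49, 'new': 152}
{'name': 49, 'age': 49, 'city': 139}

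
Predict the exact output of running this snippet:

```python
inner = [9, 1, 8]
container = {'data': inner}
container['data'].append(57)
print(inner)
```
[9, 1, 8, 57]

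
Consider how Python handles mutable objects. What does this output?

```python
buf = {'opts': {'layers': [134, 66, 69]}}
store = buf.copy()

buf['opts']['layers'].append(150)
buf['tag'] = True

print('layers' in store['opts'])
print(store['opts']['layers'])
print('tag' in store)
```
True
[134, 66, 69, 150]
False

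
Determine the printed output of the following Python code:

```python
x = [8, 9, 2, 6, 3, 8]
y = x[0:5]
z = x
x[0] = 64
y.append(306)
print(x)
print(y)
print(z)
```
[64, 9, 2, 6, 3, 8]
[8, 9, 2, 6, 3, 306]
[64, 9, 2, 6, 3, 8]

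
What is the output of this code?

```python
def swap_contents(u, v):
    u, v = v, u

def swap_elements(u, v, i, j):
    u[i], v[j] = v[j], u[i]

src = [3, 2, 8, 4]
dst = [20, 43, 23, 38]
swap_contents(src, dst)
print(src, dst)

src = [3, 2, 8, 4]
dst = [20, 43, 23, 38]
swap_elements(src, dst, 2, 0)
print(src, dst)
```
[3, 2, 8, 4] [20, 43, 23, 38]
[3, 2, 20, 4] [8, 43, 23, 38]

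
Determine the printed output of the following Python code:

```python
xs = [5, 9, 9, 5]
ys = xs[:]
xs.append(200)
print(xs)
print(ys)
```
[5, 9, 9, 5, 200]
[5, 9, 9, 5]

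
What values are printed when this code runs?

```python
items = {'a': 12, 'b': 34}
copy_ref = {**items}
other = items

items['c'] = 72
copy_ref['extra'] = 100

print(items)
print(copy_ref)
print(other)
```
{'a': 12, 'b': 34, 'c': 72}
{'a': 12, 'b': 34, 'extra': 100}
{'a': 12, 'b': 34, 'c': 72}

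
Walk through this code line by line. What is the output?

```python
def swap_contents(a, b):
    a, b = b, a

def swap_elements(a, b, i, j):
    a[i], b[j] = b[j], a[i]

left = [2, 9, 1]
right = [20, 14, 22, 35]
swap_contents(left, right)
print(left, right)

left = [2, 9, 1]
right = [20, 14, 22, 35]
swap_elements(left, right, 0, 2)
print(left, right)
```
[2, 9, 1] [20, 14, 22, 35]
[22, 9, 1] [20, 14, 2, 35]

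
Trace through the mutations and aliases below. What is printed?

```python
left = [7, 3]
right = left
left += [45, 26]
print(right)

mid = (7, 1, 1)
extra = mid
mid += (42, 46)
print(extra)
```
[7, 3, 45, 26]
(7, 1, 1)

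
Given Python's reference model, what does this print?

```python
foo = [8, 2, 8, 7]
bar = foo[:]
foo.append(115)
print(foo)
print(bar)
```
[8, 2, 8, 7, 115]
[8, 2, 8, 7]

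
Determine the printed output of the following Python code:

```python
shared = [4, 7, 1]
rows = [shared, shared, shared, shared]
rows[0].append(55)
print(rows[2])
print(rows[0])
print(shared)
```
[4, 7, 1, 55]
[4, 7, 1, 55]
[4, 7, 1, 55]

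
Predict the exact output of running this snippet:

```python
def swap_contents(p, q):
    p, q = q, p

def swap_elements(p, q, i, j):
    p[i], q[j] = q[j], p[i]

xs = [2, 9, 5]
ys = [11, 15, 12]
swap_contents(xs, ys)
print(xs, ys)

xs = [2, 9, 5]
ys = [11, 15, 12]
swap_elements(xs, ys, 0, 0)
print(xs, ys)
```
[2, 9, 5] [11, 15, 12]
[11, 9, 5] [2, 15, 12]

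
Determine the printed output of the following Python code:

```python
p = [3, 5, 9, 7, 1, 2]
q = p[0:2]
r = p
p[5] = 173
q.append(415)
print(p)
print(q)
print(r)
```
[3, 5, 9, 7, 1, 173]
[3, 5, 415]
[3, 5, 9, 7, 1, 173]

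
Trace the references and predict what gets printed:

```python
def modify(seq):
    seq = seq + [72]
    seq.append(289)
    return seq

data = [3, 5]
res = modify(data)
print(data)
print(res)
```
[3, 5]
[3, 5, 72, 289]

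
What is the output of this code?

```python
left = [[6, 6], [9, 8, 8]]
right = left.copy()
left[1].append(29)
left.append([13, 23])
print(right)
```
[[6, 6], [9, 8, 8, 29]]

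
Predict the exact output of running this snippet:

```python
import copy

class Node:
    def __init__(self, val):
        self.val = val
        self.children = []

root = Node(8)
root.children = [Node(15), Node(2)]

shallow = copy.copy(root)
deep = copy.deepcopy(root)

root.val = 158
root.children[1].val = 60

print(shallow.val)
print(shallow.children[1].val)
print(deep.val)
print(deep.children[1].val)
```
8
60
8
2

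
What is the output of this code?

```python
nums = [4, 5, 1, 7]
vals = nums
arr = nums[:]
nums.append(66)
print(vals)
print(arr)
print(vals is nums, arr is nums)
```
[4, 5, 1, 7, 66]
[4, 5, 1, 7]
True False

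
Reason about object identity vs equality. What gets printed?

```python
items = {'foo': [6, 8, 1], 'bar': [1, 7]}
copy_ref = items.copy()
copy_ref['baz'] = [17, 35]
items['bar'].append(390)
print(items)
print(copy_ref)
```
{'foo': [6, 8, 1], 'bar': [1, 7, 390]}
{'foo': [6, 8, 1], 'bar': [1, 7, 390], 'baz': [17, 35]}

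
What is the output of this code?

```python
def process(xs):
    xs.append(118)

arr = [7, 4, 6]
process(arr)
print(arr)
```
[7, 4, 6, 118]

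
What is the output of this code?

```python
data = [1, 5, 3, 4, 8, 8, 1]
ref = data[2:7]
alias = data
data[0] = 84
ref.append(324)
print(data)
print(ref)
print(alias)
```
[84, 5, 3, 4, 8, 8, 1]
[3, 4, 8, 8, 1, 324]
[84, 5, 3, 4, 8, 8, 1]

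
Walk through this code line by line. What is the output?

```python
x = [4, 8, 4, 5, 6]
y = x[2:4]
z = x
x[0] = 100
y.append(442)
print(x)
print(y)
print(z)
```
[100, 8, 4, 5, 6]
[4, 5, 442]
[100, 8, 4, 5, 6]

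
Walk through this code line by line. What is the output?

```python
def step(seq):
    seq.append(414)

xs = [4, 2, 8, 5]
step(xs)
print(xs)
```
[4, 2, 8, 5, 414]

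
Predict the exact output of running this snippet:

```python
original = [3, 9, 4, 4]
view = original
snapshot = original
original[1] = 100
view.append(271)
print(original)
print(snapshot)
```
[3, 100, 4, 4, 271]
[3, 100, 4, 4, 271]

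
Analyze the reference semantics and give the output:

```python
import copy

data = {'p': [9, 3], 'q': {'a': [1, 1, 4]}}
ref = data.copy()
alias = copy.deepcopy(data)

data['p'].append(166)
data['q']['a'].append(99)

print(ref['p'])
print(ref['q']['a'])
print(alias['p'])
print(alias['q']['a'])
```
[9, 3, 166]
[1, 1, 4, 99]
[9, 3]
[1, 1, 4]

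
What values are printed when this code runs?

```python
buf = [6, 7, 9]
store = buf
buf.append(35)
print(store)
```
[6, 7, 9, 35]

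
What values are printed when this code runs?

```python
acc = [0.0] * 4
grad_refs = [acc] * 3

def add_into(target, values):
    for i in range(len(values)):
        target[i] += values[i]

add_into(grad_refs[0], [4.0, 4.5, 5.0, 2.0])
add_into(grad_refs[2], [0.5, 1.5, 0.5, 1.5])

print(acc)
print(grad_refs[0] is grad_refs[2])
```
[4.5, 6.0, 5.5, 3.5]
True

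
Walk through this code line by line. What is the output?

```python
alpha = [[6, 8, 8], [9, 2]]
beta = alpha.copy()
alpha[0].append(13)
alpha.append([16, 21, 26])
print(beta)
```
[[6, 8, 8, 13], [9, 2]]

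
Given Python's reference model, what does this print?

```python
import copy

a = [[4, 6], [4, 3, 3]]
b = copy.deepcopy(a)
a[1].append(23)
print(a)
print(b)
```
[[4, 6], [4, 3, 3, 23]]
[[4, 6], [4, 3, 3]]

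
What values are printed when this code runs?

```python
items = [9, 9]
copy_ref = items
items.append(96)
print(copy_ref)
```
[9, 9, 96]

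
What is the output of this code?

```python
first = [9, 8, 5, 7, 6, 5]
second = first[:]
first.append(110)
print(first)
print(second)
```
[9, 8, 5, 7, 6, 5, 110]
[9, 8, 5, 7, 6, 5]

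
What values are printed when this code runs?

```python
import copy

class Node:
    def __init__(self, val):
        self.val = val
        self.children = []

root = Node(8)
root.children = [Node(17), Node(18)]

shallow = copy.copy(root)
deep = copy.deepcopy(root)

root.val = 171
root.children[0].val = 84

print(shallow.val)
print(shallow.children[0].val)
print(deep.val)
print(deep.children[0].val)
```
8
84
8
17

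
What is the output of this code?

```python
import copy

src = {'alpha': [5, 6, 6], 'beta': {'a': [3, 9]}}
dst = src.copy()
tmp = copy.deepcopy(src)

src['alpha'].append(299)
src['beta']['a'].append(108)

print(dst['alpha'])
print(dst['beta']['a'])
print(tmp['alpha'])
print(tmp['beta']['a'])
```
[5, 6, 6, 299]
[3, 9, 108]
[5, 6, 6]
[3, 9]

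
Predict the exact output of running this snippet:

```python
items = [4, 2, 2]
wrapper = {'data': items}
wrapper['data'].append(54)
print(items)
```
[4, 2, 2, 54]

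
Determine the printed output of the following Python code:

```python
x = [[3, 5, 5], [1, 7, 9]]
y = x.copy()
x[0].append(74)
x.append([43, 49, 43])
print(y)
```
[[3, 5, 5, 74], [1, 7, 9]]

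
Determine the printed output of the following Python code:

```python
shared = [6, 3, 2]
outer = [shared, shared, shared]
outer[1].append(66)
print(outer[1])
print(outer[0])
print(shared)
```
[6, 3, 2, 66]
[6, 3, 2, 66]
[6, 3, 2, 66]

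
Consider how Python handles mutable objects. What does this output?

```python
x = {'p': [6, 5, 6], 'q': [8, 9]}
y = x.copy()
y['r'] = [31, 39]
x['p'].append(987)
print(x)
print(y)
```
{'p': [6, 5, 6, 987], 'q': [8, 9]}
{'p': [6, 5, 6, 987], 'q': [8, 9], 'r': [31, 39]}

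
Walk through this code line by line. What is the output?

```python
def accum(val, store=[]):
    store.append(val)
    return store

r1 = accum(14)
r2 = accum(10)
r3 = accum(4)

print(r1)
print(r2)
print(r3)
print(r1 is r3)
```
[14, 10, 4]
[14, 10, 4]
[14, 10, 4]
True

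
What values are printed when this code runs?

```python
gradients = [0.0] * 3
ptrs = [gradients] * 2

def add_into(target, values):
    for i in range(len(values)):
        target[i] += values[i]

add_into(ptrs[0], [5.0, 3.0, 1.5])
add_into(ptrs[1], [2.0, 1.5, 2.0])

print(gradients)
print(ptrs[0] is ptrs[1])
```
[7.0, 4.5, 3.5]
True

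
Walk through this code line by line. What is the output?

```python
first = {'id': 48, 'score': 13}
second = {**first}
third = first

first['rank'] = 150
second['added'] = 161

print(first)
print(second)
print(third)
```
{'id': 48, 'score': 13, 'rank': 150}
{'id': 48, 'score': 13, 'added': 161}
{'id': 48, 'score': 13, 'rank': 150}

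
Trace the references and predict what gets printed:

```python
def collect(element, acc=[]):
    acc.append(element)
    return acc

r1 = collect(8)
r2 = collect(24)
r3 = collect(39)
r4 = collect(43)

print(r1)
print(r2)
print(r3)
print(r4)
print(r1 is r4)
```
[8, 24, 39, 43]
[8, 24, 39, 43]
[8, 24, 39, 43]
[8, 24, 39, 43]
True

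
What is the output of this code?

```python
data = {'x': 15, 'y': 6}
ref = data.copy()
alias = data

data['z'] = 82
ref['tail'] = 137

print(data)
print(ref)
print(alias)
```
{'x': 15, 'y': 6, 'z': 82}
{'x': 15, 'y': 6, 'tail': 137}
{'x': 15, 'y': 6, 'z': 82}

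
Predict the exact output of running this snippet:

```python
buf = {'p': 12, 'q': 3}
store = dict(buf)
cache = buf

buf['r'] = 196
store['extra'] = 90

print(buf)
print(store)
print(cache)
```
{'p': 12, 'q': 3, 'r': 196}
{'p': 12, 'q': 3, 'extra': 90}
{'p': 12, 'q': 3, 'r': 196}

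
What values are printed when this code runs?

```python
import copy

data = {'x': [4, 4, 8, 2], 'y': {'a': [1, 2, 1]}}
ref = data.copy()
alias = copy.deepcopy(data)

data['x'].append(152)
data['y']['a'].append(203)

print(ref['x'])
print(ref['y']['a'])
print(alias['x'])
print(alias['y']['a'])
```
[4, 4, 8, 2, 152]
[1, 2, 1, 203]
[4, 4, 8, 2]
[1, 2, 1]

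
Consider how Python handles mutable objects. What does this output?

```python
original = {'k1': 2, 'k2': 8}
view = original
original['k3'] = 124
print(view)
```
{'k1': 2, 'k2': 8, 'k3': 124}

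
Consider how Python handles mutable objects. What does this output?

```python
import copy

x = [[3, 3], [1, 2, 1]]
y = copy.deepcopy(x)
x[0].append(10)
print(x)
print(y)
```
[[3, 3, 10], [1, 2, 1]]
[[3, 3], [1, 2, 1]]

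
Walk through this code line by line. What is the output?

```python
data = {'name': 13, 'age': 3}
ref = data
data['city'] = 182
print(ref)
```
{'name': 13, 'age': 3, 'city': 182}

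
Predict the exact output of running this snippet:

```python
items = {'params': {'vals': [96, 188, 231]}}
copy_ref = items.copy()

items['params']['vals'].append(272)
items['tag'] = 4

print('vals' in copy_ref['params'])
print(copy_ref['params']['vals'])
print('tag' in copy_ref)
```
True
[96, 188, 231, 272]
False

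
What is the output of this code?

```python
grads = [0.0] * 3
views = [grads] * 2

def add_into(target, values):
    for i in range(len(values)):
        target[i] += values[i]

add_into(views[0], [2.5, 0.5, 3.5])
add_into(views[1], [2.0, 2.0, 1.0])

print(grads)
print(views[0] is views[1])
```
[4.5, 2.5, 4.5]
True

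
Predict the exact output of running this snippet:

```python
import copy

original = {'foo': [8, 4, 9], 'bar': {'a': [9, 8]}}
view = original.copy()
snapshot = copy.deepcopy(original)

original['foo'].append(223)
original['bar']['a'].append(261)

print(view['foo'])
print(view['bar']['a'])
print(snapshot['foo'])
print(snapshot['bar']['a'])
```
[8, 4, 9, 223]
[9, 8, 261]
[8, 4, 9]
[9, 8]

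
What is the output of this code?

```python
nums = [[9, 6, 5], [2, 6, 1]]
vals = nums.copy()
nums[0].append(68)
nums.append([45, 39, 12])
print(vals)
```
[[9, 6, 5, 68], [2, 6, 1]]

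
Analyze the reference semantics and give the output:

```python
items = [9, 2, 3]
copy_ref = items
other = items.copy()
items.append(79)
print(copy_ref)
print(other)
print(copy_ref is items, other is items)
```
[9, 2, 3, 79]
[9, 2, 3]
True False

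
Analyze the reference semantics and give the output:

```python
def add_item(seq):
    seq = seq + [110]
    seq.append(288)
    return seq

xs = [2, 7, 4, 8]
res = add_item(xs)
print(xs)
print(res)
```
[2, 7, 4, 8]
[2, 7, 4, 8, 110, 288]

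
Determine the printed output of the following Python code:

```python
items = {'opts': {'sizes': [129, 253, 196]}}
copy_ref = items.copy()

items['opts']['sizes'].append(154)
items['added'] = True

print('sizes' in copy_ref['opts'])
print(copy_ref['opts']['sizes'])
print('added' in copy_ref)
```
True
[129, 253, 196, 154]
False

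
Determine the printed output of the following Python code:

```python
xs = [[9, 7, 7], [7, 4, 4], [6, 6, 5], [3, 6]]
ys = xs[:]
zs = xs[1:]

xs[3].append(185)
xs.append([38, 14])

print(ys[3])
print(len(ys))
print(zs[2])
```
[3, 6, 185]
4
[3, 6, 185]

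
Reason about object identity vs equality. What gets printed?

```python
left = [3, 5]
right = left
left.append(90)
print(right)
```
[3, 5, 90]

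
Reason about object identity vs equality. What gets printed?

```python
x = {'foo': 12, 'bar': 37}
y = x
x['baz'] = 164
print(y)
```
{'foo': 12, 'bar': 37, 'baz': 164}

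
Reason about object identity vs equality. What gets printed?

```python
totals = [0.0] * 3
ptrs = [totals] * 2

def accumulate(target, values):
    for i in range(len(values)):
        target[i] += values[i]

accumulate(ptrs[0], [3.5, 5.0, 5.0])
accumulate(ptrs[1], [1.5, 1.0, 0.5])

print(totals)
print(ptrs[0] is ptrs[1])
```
[5.0, 6.0, 5.5]
True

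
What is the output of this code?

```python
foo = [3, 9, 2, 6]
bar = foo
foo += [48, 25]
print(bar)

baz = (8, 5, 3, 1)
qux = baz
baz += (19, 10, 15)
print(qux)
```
[3, 9, 2, 6, 48, 25]
(8, 5, 3, 1)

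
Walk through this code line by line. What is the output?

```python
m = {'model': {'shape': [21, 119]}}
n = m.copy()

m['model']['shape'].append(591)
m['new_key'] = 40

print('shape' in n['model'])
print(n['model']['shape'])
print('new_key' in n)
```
True
[21, 119, 591]
False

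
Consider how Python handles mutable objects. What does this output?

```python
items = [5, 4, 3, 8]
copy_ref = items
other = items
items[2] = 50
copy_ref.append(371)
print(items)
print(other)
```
[5, 4, 50, 8, 371]
[5, 4, 50, 8, 371]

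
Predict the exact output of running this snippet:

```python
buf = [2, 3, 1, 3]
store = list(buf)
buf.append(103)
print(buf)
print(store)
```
[2, 3, 1, 3, 103]
[2, 3, 1, 3]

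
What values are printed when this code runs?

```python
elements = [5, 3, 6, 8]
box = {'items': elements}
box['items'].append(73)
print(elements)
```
[5, 3, 6, 8, 73]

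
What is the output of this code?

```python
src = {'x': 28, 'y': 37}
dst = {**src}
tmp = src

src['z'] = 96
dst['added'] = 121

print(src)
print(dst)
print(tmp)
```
{'x': 28, 'y': 37, 'z': 96}
{'x': 28, 'y': 37, 'added': 121}
{'x': 28, 'y': 37, 'z': 96}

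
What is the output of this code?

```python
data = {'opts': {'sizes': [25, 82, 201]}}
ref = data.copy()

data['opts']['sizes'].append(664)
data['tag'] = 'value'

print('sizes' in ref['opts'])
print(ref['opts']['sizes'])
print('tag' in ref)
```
True
[25, 82, 201, 664]
False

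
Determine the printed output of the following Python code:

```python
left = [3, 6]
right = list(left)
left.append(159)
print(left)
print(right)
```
[3, 6, 159]
[3, 6]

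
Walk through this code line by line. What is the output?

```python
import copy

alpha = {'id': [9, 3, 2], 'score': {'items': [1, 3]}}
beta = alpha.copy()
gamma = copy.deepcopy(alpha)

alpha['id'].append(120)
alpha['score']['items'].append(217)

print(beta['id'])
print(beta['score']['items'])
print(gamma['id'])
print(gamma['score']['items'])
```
[9, 3, 2, 120]
[1, 3, 217]
[9, 3, 2]
[1, 3]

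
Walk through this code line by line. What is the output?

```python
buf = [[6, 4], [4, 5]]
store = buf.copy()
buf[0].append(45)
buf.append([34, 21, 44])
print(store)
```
[[6, 4, 45], [4, 5]]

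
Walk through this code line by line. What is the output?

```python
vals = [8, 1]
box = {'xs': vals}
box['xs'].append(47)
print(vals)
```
[8, 1, 47]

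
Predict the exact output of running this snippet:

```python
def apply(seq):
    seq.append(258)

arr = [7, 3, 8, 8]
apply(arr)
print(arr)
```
[7, 3, 8, 8, 258]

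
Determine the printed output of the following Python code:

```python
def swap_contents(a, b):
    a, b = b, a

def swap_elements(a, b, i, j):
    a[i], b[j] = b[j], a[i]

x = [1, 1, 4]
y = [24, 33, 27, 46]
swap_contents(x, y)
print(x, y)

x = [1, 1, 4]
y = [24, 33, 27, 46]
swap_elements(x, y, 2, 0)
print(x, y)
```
[1, 1, 4] [24, 33, 27, 46]
[1, 1, 24] [4, 33, 27, 46]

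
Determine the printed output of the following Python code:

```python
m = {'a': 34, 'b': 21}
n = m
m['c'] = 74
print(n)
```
{'a': 34, 'b': 21, 'c': 74}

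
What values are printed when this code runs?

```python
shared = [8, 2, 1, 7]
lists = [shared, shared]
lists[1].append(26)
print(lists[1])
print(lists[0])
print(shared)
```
[8, 2, 1, 7, 26]
[8, 2, 1, 7, 26]
[8, 2, 1, 7, 26]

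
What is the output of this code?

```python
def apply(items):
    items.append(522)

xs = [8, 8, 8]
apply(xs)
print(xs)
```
[8, 8, 8, 522]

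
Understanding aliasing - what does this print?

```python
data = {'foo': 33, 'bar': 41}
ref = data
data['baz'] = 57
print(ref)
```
{'foo': 33, 'bar': 41, 'baz': 57}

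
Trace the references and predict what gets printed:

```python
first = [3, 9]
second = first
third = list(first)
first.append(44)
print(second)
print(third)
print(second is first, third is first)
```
[3, 9, 44]
[3, 9]
True False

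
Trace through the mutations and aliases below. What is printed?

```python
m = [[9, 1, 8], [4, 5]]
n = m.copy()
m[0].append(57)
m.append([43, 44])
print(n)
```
[[9, 1, 8, 57], [4, 5]]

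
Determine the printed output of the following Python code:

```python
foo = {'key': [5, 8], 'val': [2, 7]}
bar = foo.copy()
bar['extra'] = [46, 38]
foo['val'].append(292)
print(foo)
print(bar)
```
{'key': [5, 8], 'val': [2, 7, 292]}
{'key': [5, 8], 'val': [2, 7, 292], 'extra': [46, 38]}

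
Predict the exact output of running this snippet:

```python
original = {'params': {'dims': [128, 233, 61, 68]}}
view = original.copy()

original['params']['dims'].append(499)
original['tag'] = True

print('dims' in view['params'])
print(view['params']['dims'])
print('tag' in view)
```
True
[128, 233, 61, 68, 499]
False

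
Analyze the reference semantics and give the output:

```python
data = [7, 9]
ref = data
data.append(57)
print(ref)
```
[7, 9, 57]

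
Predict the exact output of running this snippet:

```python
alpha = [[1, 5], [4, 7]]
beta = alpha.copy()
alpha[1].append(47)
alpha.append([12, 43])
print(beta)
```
[[1, 5], [4, 7, 47]]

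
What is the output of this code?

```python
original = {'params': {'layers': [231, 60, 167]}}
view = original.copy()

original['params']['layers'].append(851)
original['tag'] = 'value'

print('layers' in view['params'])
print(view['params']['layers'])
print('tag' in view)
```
True
[231, 60, 167, 851]
False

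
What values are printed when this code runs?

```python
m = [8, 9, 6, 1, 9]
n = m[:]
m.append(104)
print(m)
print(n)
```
[8, 9, 6, 1, 9, 104]
[8, 9, 6, 1, 9]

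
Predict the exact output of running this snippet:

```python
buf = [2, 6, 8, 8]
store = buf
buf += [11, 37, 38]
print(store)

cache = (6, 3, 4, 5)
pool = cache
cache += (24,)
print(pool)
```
[2, 6, 8, 8, 11, 37, 38]
(6, 3, 4, 5)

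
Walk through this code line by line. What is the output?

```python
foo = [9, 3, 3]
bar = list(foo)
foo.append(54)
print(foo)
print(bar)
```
[9, 3, 3, 54]
[9, 3, 3]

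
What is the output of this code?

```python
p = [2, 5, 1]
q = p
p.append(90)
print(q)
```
[2, 5, 1, 90]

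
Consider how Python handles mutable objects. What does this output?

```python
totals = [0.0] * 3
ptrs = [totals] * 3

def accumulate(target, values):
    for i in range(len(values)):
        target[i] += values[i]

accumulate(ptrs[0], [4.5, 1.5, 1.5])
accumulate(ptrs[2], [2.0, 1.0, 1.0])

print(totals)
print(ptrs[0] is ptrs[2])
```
[6.5, 2.5, 2.5]
True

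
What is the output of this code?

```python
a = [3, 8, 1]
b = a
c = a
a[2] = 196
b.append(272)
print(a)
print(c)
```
[3, 8, 196, 272]
[3, 8, 196, 272]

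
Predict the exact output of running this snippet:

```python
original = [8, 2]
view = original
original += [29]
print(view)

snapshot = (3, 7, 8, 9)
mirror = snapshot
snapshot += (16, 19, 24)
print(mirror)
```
[8, 2, 29]
(3, 7, 8, 9)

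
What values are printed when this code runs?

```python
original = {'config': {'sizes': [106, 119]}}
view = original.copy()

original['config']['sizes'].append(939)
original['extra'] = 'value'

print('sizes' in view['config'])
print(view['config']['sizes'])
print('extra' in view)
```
True
[106, 119, 939]
False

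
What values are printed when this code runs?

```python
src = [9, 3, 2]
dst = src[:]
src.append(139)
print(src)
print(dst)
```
[9, 3, 2, 139]
[9, 3, 2]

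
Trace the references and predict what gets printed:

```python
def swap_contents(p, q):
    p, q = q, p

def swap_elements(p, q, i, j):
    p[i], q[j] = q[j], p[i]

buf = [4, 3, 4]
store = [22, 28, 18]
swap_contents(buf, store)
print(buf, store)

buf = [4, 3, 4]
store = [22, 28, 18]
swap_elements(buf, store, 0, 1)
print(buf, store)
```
[4, 3, 4] [22, 28, 18]
[28, 3, 4] [22, 4, 18]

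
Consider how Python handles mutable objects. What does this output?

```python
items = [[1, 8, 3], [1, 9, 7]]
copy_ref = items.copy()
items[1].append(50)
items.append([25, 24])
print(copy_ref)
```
[[1, 8, 3], [1, 9, 7, 50]]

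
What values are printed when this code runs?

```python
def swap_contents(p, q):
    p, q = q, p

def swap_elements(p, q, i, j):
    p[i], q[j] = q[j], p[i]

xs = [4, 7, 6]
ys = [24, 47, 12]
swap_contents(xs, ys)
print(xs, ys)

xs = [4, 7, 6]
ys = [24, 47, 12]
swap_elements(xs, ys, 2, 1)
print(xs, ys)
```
[4, 7, 6] [24, 47, 12]
[4, 7, 47] [24, 6, 12]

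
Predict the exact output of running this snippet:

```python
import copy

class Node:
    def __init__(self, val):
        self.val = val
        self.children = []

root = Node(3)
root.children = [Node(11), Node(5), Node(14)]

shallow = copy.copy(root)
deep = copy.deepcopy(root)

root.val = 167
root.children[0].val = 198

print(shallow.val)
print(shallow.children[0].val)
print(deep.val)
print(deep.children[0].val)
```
3
198
3
11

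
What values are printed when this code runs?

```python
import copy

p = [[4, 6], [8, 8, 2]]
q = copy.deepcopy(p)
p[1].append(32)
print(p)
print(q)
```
[[4, 6], [8, 8, 2, 32]]
[[4, 6], [8, 8, 2]]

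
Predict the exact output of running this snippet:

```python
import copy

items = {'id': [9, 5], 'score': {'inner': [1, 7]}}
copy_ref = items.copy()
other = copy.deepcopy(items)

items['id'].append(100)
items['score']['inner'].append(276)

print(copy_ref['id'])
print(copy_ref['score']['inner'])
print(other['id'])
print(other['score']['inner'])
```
[9, 5, 100]
[1, 7, 276]
[9, 5]
[1, 7]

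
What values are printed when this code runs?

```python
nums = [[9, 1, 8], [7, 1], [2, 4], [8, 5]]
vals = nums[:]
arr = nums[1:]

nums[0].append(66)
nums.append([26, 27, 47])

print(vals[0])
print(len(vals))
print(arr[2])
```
[9, 1, 8, 66]
4
[8, 5]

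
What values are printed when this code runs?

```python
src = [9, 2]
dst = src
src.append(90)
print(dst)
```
[9, 2, 90]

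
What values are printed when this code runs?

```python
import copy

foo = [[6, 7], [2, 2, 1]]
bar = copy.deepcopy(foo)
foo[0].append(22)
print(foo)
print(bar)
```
[[6, 7, 22], [2, 2, 1]]
[[6, 7], [2, 2, 1]]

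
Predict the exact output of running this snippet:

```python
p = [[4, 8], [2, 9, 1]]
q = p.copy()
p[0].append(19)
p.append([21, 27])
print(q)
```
[[4, 8, 19], [2, 9, 1]]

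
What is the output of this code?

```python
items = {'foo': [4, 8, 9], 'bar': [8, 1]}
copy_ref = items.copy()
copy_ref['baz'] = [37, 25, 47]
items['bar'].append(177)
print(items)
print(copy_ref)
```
{'foo': [4, 8, 9], 'bar': [8, 1, 177]}
{'foo': [4, 8, 9], 'bar': [8, 1, 177], 'baz': [37, 25, 47]}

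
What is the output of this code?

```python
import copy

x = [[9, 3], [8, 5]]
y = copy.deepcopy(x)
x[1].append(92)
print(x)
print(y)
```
[[9, 3], [8, 5, 92]]
[[9, 3], [8, 5]]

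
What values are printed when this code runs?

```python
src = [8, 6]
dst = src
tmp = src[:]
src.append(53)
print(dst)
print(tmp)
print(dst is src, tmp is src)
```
[8, 6, 53]
[8, 6]
True False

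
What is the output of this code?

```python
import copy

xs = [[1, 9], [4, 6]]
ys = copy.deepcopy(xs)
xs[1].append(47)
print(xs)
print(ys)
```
[[1, 9], [4, 6, 47]]
[[1, 9], [4, 6]]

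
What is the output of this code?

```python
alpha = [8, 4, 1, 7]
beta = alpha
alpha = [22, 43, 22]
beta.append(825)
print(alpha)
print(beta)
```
[22, 43, 22]
[8, 4, 1, 7, 825]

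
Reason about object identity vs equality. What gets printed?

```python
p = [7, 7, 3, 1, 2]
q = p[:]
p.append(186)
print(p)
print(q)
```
[7, 7, 3, 1, 2, 186]
[7, 7, 3, 1, 2]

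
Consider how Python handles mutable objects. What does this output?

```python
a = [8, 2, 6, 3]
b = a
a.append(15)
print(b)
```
[8, 2, 6, 3, 15]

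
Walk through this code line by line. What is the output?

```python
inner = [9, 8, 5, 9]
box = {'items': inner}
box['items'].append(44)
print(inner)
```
[9, 8, 5, 9, 44]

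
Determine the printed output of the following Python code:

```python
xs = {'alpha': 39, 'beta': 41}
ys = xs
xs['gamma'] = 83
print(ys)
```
{'alpha': 39, 'beta': 41, 'gamma': 83}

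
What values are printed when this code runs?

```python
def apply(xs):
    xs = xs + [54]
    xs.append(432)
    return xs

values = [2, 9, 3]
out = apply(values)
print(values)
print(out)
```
[2, 9, 3]
[2, 9, 3, 54, 432]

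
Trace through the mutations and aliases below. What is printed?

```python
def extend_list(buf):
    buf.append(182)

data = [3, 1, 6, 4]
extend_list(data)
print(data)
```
[3, 1, 6, 4, 182]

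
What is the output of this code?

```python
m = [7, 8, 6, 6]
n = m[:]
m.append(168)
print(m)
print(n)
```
[7, 8, 6, 6, 168]
[7, 8, 6, 6]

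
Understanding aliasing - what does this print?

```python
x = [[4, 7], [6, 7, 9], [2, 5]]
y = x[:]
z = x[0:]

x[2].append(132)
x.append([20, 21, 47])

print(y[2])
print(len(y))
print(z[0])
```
[2, 5, 132]
3
[4, 7]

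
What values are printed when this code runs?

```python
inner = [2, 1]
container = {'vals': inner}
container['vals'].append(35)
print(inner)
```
[2, 1, 35]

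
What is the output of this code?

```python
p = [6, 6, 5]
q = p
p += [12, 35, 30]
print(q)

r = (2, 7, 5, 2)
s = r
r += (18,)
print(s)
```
[6, 6, 5, 12, 35, 30]
(2, 7, 5, 2)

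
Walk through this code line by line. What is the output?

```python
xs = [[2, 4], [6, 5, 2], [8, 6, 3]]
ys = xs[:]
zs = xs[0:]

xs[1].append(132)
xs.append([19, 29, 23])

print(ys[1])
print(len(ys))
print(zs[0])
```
[6, 5, 2, 132]
3
[2, 4]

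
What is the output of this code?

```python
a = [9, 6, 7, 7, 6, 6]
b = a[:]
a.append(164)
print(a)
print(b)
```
[9, 6, 7, 7, 6, 6, 164]
[9, 6, 7, 7, 6, 6]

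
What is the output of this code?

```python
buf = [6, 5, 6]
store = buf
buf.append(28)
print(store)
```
[6, 5, 6, 28]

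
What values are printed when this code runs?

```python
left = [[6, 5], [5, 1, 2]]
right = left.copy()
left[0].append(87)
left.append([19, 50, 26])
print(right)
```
[[6, 5, 87], [5, 1, 2]]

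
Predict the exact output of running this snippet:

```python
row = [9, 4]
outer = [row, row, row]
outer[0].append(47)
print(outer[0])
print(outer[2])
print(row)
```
[9, 4, 47]
[9, 4, 47]
[9, 4, 47]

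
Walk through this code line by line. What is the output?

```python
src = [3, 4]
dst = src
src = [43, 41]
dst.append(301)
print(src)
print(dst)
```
[43, 41]
[3, 4, 301]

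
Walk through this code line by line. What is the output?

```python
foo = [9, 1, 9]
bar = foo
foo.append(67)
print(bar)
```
[9, 1, 9, 67]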